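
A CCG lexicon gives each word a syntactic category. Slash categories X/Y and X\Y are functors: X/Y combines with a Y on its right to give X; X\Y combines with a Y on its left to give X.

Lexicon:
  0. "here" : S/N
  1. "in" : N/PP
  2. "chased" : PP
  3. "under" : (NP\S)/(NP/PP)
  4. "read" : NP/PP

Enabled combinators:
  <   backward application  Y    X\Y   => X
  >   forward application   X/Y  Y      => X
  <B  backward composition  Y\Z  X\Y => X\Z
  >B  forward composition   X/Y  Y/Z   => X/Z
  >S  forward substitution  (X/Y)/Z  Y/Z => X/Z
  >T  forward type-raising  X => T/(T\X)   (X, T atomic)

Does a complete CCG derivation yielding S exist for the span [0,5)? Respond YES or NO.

NO

S/N N/PP PP (NP\S)/(NP/PP) NP/PP
CKY chart[0,5] = {N/(N\NP), NP, NP/(NP\NP), PP/(PP\NP), S/(S\NP)}; S ∉ chart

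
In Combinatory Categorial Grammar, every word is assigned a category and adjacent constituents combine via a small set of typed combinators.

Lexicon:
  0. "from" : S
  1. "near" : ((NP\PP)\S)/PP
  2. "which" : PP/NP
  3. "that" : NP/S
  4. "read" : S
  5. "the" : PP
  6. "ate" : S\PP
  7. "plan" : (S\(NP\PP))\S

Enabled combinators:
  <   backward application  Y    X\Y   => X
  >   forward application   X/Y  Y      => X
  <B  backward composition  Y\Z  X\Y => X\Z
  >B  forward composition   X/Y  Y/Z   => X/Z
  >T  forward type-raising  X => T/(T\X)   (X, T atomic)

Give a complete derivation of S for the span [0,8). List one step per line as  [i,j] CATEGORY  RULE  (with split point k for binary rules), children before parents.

[0,8] S   <
  [0,5] NP\PP   <
    [0,1] "from" : S
    [1,5] (NP\PP)\S   >
      [1,2] "near" : ((NP\PP)\S)/PP
      [2,5] PP   >
        [2,3] "which" : PP/NP
        [3,5] NP   >
          [3,4] "that" : NP/S
          [4,5] "read" : S
  [5,8] S\(NP\PP)   <
    [5,7] S   <
      [5,6] "the" : PP
      [6,7] "ate" : S\PP
    [7,8] "plan" : (S\(NP\PP))\S

[0,1] S  lex  "from"
[1,2] ((NP\PP)\S)/PP  lex  "near"
[2,3] PP/NP  lex  "which"
[3,4] NP/S  lex  "that"
[4,5] S  lex  "read"
[3,5] NP  >  k=4
[2,5] PP  >  k=3
[1,5] (NP\PP)\S  >  k=2
[0,5] NP\PP  <  k=1
[5,6] PP  lex  "the"
[6,7] S\PP  lex  "ate"
[5,7] S  <  k=6
[7,8] (S\(NP\PP))\S  lex  "plan"
[5,8] S\(NP\PP)  <  k=7
[0,8] S  <  k=5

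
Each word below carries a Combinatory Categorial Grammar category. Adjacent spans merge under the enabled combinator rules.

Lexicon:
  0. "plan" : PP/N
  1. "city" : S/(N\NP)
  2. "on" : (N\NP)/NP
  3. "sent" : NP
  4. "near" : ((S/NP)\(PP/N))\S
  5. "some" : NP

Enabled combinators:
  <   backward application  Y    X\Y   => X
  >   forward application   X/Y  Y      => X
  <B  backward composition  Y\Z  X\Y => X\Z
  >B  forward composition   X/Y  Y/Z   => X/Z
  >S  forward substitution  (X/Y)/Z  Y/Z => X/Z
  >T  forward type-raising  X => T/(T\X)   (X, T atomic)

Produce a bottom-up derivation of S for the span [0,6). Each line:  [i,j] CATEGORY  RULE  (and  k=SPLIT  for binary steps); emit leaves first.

[0,6] S   >
  [0,5] S/NP   <
    [0,1] "plan" : PP/N
    [1,5] (S/NP)\(PP/N)   <
      [1,4] S   >
        [1,3] S/NP   >B
          [1,2] "city" : S/(N\NP)
          [2,3] "on" : (N\NP)/NP
        [3,4] "sent" : NP
      [4,5] "near" : ((S/NP)\(PP/N))\S
  [5,6] "some" : NP

[0,1] PP/N  lex  "plan"
[1,2] S/(N\NP)  lex  "city"
[2,3] (N\NP)/NP  lex  "on"
[1,3] S/NP  >B  k=2
[3,4] NP  lex  "sent"
[1,4] S  >  k=3
[4,5] ((S/NP)\(PP/N))\S  lex  "near"
[1,5] (S/NP)\(PP/N)  <  k=4
[0,5] S/NP  <  k=1
[5,6] NP  lex  "some"
[0,6] S  >  k=5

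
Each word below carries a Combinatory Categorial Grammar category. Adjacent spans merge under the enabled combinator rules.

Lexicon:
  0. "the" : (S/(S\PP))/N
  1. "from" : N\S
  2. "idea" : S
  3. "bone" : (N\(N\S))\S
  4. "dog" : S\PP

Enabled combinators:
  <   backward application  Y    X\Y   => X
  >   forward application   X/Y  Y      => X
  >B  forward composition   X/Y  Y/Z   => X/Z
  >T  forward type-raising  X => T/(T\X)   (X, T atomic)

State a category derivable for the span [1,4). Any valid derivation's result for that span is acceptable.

[0,5] S   >
  [0,4] S/(S\PP)   >
    [0,1] "the" : (S/(S\PP))/N
    [1,4] N   <
      [1,2] "from" : N\S
      [2,4] N\(N\S)   <
        [2,3] "idea" : S
        [3,4] "bone" : (N\(N\S))\S
  [4,5] "dog" : S\PP

N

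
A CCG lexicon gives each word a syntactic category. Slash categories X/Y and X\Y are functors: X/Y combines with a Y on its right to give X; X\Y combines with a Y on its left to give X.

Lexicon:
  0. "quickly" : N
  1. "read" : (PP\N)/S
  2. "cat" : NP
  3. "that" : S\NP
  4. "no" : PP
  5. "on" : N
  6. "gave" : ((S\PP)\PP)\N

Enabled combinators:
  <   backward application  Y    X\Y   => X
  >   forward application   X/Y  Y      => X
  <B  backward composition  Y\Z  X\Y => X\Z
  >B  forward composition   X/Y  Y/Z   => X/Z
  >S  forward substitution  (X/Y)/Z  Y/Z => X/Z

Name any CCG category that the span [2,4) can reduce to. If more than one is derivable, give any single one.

[0,7] S   <
  [0,1] "quickly" : N
  [1,7] S\N   <B
    [1,4] PP\N   >
      [1,2] "read" : (PP\N)/S
      [2,4] S   <
        [2,3] "cat" : NP
        [3,4] "that" : S\NP
    [4,7] S\PP   <
      [4,5] "no" : PP
      [5,7] (S\PP)\PP   <
        [5,6] "on" : N
        [6,7] "gave" : ((S\PP)\PP)\N

S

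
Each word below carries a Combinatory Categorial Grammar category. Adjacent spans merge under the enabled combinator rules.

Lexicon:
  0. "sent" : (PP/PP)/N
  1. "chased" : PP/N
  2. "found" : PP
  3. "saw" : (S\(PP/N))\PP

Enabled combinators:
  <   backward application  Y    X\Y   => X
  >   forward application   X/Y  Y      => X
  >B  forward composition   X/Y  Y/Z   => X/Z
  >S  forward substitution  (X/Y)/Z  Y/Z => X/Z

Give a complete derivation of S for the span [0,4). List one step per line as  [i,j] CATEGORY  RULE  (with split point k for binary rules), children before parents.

[0,4] S   <
  [0,2] PP/N   >S
    [0,1] "sent" : (PP/PP)/N
    [1,2] "chased" : PP/N
  [2,4] S\(PP/N)   <
    [2,3] "found" : PP
    [3,4] "saw" : (S\(PP/N))\PP

[0,1] (PP/PP)/N  lex  "sent"
[1,2] PP/N  lex  "chased"
[0,2] PP/N  >S  k=1
[2,3] PP  lex  "found"
[3,4] (S\(PP/N))\PP  lex  "saw"
[2,4] S\(PP/N)  <  k=3
[0,4] S  <  k=2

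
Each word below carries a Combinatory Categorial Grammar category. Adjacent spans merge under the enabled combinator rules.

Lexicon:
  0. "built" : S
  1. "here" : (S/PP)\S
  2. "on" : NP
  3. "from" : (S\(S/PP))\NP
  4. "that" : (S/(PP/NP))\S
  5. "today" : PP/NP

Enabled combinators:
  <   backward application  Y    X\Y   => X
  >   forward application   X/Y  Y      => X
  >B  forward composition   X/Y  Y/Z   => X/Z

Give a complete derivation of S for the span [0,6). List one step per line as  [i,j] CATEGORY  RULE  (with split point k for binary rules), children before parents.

[0,1] S  lex  "built"
[1,2] (S/PP)\S  lex  "here"
[0,2] S/PP  <  k=1
[2,3] NP  lex  "on"
[3,4] (S\(S/PP))\NP  lex  "from"
[2,4] S\(S/PP)  <  k=3
[0,4] S  <  k=2
[4,5] (S/(PP/NP))\S  lex  "that"
[0,5] S/(PP/NP)  <  k=4
[5,6] PP/NP  lex  "today"
[0,6] S  >  k=5

[0,6] S   >
  [0,5] S/(PP/NP)   <
    [0,4] S   <
      [0,2] S/PP   <
        [0,1] "built" : S
        [1,2] "here" : (S/PP)\S
      [2,4] S\(S/PP)   <
        [2,3] "on" : NP
        [3,4] "from" : (S\(S/PP))\NP
    [4,5] "that" : (S/(PP/NP))\S
  [5,6] "today" : PP/NP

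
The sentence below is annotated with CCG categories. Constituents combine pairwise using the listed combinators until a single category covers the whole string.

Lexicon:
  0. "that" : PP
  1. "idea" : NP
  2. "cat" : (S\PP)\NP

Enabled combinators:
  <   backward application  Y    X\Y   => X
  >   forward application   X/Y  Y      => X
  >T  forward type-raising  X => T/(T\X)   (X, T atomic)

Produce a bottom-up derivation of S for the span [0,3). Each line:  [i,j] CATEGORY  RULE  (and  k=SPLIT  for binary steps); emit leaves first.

[0,1] PP  lex  "that"
[0,1] S/(S\PP)  >T
[1,2] NP  lex  "idea"
[2,3] (S\PP)\NP  lex  "cat"
[1,3] S\PP  <  k=2
[0,3] S  >  k=1

[0,3] S   >
  [0,1] S/(S\PP)   >T
    [0,1] "that" : PP
  [1,3] S\PP   <
    [1,2] "idea" : NP
    [2,3] "cat" : (S\PP)\NP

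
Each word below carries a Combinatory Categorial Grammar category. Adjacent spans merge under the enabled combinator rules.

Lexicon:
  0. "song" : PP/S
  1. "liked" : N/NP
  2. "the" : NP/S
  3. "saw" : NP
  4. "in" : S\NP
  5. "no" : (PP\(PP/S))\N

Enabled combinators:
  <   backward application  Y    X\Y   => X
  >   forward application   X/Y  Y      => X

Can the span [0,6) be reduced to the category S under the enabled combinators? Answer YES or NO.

NO

PP/S N/NP NP/S NP S\NP (PP\(PP/S))\N
CKY chart[0,6] = {PP}; S ∉ chart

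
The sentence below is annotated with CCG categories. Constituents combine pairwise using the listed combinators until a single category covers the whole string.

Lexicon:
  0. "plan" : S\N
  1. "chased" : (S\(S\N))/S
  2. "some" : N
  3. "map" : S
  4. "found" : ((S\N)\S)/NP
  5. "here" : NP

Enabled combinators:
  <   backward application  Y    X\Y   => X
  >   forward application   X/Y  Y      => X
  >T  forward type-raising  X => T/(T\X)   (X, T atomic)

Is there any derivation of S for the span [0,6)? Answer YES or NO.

YES

[0,6] S   <
  [0,1] "plan" : S\N
  [1,6] S\(S\N)   >
    [1,2] "chased" : (S\(S\N))/S
    [2,6] S   <
      [2,3] "some" : N
      [3,6] S\N   <
        [3,4] "map" : S
        [4,6] (S\N)\S   >
          [4,5] "found" : ((S\N)\S)/NP
          [5,6] "here" : NP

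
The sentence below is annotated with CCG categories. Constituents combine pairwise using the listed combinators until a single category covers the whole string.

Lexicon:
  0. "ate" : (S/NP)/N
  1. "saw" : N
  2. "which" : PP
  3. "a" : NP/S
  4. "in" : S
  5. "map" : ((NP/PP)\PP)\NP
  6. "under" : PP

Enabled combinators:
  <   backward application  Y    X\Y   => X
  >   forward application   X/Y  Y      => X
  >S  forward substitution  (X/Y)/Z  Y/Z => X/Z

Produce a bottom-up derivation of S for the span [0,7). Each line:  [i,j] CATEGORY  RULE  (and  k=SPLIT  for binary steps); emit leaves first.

[0,1] (S/NP)/N  lex  "ate"
[1,2] N  lex  "saw"
[0,2] S/NP  >  k=1
[2,3] PP  lex  "which"
[3,4] NP/S  lex  "a"
[4,5] S  lex  "in"
[3,5] NP  >  k=4
[5,6] ((NP/PP)\PP)\NP  lex  "map"
[3,6] (NP/PP)\PP  <  k=5
[2,6] NP/PP  <  k=3
[6,7] PP  lex  "under"
[2,7] NP  >  k=6
[0,7] S  >  k=2

[0,7] S   >
  [0,2] S/NP   >
    [0,1] "ate" : (S/NP)/N
    [1,2] "saw" : N
  [2,7] NP   >
    [2,6] NP/PP   <
      [2,3] "which" : PP
      [3,6] (NP/PP)\PP   <
        [3,5] NP   >
          [3,4] "a" : NP/S
          [4,5] "in" : S
        [5,6] "map" : ((NP/PP)\PP)\NP
    [6,7] "under" : PP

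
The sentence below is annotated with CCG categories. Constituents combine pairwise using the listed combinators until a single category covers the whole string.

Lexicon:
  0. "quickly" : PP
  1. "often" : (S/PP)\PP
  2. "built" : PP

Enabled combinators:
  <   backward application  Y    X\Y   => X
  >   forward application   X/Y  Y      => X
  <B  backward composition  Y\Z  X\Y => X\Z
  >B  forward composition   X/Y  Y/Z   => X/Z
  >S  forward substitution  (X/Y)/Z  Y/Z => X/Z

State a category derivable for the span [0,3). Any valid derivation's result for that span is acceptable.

[0,3] S   >
  [0,2] S/PP   <
    [0,1] "quickly" : PP
    [1,2] "often" : (S/PP)\PP
  [2,3] "built" : PP

S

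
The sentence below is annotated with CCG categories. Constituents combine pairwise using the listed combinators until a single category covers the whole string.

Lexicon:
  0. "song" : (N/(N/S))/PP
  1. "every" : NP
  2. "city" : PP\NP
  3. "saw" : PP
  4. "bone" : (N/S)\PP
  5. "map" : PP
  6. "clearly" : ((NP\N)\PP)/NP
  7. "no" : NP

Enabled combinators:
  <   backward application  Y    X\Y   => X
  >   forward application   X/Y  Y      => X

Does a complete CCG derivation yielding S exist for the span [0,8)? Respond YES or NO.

NO

(N/(N/S))/PP NP PP\NP PP (N/S)\PP PP ((NP\N)\PP)/NP NP
CKY chart[0,8] = {NP}; S ∉ chart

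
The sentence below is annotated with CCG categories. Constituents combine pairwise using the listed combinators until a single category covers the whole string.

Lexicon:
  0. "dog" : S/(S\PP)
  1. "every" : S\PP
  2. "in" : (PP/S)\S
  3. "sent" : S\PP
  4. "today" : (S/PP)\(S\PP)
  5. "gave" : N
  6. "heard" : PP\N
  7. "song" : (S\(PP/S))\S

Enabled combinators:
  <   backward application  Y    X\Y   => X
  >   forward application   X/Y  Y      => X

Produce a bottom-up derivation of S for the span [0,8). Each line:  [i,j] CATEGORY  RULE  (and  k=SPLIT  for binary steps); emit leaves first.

[0,8] S   <
  [0,3] PP/S   <
    [0,2] S   >
      [0,1] "dog" : S/(S\PP)
      [1,2] "every" : S\PP
    [2,3] "in" : (PP/S)\S
  [3,8] S\(PP/S)   <
    [3,7] S   >
      [3,5] S/PP   <
        [3,4] "sent" : S\PP
        [4,5] "today" : (S/PP)\(S\PP)
      [5,7] PP   <
        [5,6] "gave" : N
        [6,7] "heard" : PP\N
    [7,8] "song" : (S\(PP/S))\S

[0,1] S/(S\PP)  lex  "dog"
[1,2] S\PP  lex  "every"
[0,2] S  >  k=1
[2,3] (PP/S)\S  lex  "in"
[0,3] PP/S  <  k=2
[3,4] S\PP  lex  "sent"
[4,5] (S/PP)\(S\PP)  lex  "today"
[3,5] S/PP  <  k=4
[5,6] N  lex  "gave"
[6,7] PP\N  lex  "heard"
[5,7] PP  <  k=6
[3,7] S  >  k=5
[7,8] (S\(PP/S))\S  lex  "song"
[3,8] S\(PP/S)  <  k=7
[0,8] S  <  k=3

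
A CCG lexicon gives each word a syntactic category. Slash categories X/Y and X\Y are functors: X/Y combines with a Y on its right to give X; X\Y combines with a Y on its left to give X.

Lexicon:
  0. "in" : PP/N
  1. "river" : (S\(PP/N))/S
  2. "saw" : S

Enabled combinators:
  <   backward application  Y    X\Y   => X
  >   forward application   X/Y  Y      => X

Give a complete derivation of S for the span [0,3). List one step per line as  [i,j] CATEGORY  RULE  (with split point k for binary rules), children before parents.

[0,3] S   <
  [0,1] "in" : PP/N
  [1,3] S\(PP/N)   >
    [1,2] "river" : (S\(PP/N))/S
    [2,3] "saw" : S

[0,1] PP/N  lex  "in"
[1,2] (S\(PP/N))/S  lex  "river"
[2,3] S  lex  "saw"
[1,3] S\(PP/N)  >  k=2
[0,3] S  <  k=1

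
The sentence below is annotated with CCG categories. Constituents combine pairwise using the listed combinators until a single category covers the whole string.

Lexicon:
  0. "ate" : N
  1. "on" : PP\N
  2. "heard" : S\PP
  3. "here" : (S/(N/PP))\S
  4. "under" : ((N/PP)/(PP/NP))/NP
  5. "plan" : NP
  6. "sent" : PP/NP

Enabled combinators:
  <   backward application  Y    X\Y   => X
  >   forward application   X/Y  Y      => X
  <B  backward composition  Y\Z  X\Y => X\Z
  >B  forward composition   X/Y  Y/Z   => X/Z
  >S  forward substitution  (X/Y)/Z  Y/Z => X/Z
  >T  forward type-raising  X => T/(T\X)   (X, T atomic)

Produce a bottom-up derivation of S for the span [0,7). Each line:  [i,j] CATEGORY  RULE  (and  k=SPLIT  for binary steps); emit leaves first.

[0,1] N  lex  "ate"
[1,2] PP\N  lex  "on"
[2,3] S\PP  lex  "heard"
[1,3] S\N  <B  k=2
[0,3] S  <  k=1
[3,4] (S/(N/PP))\S  lex  "here"
[0,4] S/(N/PP)  <  k=3
[4,5] ((N/PP)/(PP/NP))/NP  lex  "under"
[5,6] NP  lex  "plan"
[4,6] (N/PP)/(PP/NP)  >  k=5
[6,7] PP/NP  lex  "sent"
[4,7] N/PP  >  k=6
[0,7] S  >  k=4

[0,7] S   >
  [0,4] S/(N/PP)   <
    [0,3] S   <
      [0,1] "ate" : N
      [1,3] S\N   <B
        [1,2] "on" : PP\N
        [2,3] "heard" : S\PP
    [3,4] "here" : (S/(N/PP))\S
  [4,7] N/PP   >
    [4,6] (N/PP)/(PP/NP)   >
      [4,5] "under" : ((N/PP)/(PP/NP))/NP
      [5,6] "plan" : NP
    [6,7] "sent" : PP/NP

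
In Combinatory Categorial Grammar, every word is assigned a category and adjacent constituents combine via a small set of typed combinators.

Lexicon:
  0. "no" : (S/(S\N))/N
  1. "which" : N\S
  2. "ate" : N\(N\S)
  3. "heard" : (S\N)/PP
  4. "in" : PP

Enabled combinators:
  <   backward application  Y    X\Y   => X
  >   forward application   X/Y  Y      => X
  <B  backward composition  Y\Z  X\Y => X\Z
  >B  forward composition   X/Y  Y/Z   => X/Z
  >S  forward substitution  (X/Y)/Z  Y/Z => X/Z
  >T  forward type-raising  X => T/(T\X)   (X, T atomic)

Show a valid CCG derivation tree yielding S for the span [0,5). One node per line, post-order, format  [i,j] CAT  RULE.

[0,5] S   >
  [0,3] S/(S\N)   >
    [0,1] "no" : (S/(S\N))/N
    [1,3] N   <
      [1,2] "which" : N\S
      [2,3] "ate" : N\(N\S)
  [3,5] S\N   >
    [3,4] "heard" : (S\N)/PP
    [4,5] "in" : PP

[0,1] (S/(S\N))/N  lex  "no"
[1,2] N\S  lex  "which"
[2,3] N\(N\S)  lex  "ate"
[1,3] N  <  k=2
[0,3] S/(S\N)  >  k=1
[3,4] (S\N)/PP  lex  "heard"
[4,5] PP  lex  "in"
[3,5] S\N  >  k=4
[0,5] S  >  k=3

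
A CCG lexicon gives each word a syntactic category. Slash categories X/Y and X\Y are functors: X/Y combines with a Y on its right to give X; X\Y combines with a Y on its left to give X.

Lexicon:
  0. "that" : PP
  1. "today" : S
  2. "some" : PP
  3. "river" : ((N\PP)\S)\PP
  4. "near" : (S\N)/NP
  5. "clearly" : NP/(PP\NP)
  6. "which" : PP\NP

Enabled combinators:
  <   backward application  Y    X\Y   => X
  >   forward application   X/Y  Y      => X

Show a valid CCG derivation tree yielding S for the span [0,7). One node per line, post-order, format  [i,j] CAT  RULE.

[0,1] PP  lex  "that"
[1,2] S  lex  "today"
[2,3] PP  lex  "some"
[3,4] ((N\PP)\S)\PP  lex  "river"
[2,4] (N\PP)\S  <  k=3
[1,4] N\PP  <  k=2
[0,4] N  <  k=1
[4,5] (S\N)/NP  lex  "near"
[5,6] NP/(PP\NP)  lex  "clearly"
[6,7] PP\NP  lex  "which"
[5,7] NP  >  k=6
[4,7] S\N  >  k=5
[0,7] S  <  k=4

[0,7] S   <
  [0,4] N   <
    [0,1] "that" : PP
    [1,4] N\PP   <
      [1,2] "today" : S
      [2,4] (N\PP)\S   <
        [2,3] "some" : PP
        [3,4] "river" : ((N\PP)\S)\PP
  [4,7] S\N   >
    [4,5] "near" : (S\N)/NP
    [5,7] NP   >
      [5,6] "clearly" : NP/(PP\NP)
      [6,7] "which" : PP\NP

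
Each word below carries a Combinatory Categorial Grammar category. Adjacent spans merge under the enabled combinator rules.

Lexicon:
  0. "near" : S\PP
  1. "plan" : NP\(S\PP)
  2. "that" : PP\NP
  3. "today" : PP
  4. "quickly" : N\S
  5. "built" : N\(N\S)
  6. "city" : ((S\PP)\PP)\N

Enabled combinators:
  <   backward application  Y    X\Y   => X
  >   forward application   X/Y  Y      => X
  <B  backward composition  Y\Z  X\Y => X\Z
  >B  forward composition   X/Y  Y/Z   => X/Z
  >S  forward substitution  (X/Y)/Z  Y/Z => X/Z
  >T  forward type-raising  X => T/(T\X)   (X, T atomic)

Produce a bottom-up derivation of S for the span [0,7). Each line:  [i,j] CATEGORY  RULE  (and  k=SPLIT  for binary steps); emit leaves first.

[0,7] S   <
  [0,2] NP   <
    [0,1] "near" : S\PP
    [1,2] "plan" : NP\(S\PP)
  [2,7] S\NP   <B
    [2,3] "that" : PP\NP
    [3,7] S\PP   <
      [3,4] "today" : PP
      [4,7] (S\PP)\PP   <
        [4,6] N   <
          [4,5] "quickly" : N\S
          [5,6] "built" : N\(N\S)
        [6,7] "city" : ((S\PP)\PP)\N

[0,1] S\PP  lex  "near"
[1,2] NP\(S\PP)  lex  "plan"
[0,2] NP  <  k=1
[2,3] PP\NP  lex  "that"
[3,4] PP  lex  "today"
[4,5] N\S  lex  "quickly"
[5,6] N\(N\S)  lex  "built"
[4,6] N  <  k=5
[6,7] ((S\PP)\PP)\N  lex  "city"
[4,7] (S\PP)\PP  <  k=6
[3,7] S\PP  <  k=4
[2,7] S\NP  <B  k=3
[0,7] S  <  k=2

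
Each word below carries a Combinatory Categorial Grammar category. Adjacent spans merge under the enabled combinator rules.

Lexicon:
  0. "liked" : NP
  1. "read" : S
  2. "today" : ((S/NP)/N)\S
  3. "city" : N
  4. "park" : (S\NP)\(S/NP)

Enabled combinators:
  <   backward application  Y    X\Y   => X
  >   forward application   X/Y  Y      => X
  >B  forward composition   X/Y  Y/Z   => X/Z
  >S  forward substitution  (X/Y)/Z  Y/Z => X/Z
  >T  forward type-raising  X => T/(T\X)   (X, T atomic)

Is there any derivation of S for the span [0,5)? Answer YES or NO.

[0,5] S   <
  [0,1] "liked" : NP
  [1,5] S\NP   <
    [1,4] S/NP   >
      [1,3] (S/NP)/N   <
        [1,2] "read" : S
        [2,3] "today" : ((S/NP)/N)\S
      [3,4] "city" : N
    [4,5] "park" : (S\NP)\(S/NP)

YES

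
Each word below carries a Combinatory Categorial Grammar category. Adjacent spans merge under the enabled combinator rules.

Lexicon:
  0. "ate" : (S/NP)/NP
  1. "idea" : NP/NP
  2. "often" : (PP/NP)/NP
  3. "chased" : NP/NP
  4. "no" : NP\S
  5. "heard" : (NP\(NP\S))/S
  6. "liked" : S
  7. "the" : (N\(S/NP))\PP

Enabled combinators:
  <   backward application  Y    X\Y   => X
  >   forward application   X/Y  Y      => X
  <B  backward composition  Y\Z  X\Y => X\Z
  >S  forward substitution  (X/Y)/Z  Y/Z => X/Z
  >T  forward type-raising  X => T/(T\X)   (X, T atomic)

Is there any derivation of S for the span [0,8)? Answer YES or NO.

(S/NP)/NP NP/NP (PP/NP)/NP NP/NP NP\S (NP\(NP\S))/S S (N\(S/NP))\PP
CKY chart[0,8] = {N, N/(N\N), NP/(NP\N), PP/(PP\N), S/(S\N)}; S ∉ chart

NO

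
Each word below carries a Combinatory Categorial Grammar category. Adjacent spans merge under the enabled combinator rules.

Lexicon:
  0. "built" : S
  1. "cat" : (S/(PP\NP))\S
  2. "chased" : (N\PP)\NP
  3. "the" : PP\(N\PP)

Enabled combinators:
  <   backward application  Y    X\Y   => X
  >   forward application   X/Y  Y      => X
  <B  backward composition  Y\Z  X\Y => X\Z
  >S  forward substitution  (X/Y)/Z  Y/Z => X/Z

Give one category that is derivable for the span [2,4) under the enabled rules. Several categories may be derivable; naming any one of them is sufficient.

[0,4] S   >
  [0,2] S/(PP\NP)   <
    [0,1] "built" : S
    [1,2] "cat" : (S/(PP\NP))\S
  [2,4] PP\NP   <B
    [2,3] "chased" : (N\PP)\NP
    [3,4] "the" : PP\(N\PP)

PP\NP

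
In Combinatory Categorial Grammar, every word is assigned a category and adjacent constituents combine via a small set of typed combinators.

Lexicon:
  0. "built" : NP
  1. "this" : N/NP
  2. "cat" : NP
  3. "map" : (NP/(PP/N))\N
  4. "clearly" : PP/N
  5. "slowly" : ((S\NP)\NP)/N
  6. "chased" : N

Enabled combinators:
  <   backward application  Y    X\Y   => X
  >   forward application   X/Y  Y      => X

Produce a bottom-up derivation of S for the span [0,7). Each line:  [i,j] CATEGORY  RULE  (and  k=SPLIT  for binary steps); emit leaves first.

[0,7] S   <
  [0,1] "built" : NP
  [1,7] S\NP   <
    [1,5] NP   >
      [1,4] NP/(PP/N)   <
        [1,3] N   >
          [1,2] "this" : N/NP
          [2,3] "cat" : NP
        [3,4] "map" : (NP/(PP/N))\N
      [4,5] "clearly" : PP/N
    [5,7] (S\NP)\NP   >
      [5,6] "slowly" : ((S\NP)\NP)/N
      [6,7] "chased" : N

[0,1] NP  lex  "built"
[1,2] N/NP  lex  "this"
[2,3] NP  lex  "cat"
[1,3] N  >  k=2
[3,4] (NP/(PP/N))\N  lex  "map"
[1,4] NP/(PP/N)  <  k=3
[4,5] PP/N  lex  "clearly"
[1,5] NP  >  k=4
[5,6] ((S\NP)\NP)/N  lex  "slowly"
[6,7] N  lex  "chased"
[5,7] (S\NP)\NP  >  k=6
[1,7] S\NP  <  k=5
[0,7] S  <  k=1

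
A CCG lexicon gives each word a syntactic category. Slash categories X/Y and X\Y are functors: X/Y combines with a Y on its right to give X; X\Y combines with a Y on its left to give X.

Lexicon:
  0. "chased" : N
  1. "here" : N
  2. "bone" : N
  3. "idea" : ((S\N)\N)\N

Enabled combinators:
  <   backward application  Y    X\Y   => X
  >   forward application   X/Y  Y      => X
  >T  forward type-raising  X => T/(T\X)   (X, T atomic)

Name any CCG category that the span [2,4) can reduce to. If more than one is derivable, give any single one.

[0,4] S   >
  [0,1] S/(S\N)   >T
    [0,1] "chased" : N
  [1,4] S\N   <
    [1,2] "here" : N
    [2,4] (S\N)\N   <
      [2,3] "bone" : N
      [3,4] "idea" : ((S\N)\N)\N

(S\N)\N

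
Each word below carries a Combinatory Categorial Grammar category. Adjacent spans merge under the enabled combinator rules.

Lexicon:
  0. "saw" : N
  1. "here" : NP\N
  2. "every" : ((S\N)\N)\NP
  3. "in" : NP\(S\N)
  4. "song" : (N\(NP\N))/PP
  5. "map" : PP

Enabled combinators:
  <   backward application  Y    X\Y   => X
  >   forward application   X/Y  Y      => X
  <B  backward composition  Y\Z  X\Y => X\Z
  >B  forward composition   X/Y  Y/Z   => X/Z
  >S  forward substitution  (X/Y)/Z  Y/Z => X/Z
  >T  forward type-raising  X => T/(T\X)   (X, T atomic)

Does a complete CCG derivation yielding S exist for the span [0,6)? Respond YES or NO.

NO

N NP\N ((S\N)\N)\NP NP\(S\N) (N\(NP\N))/PP PP
CKY chart[0,6] = {N, N/(N\N), NP/(NP\N), PP/(PP\N), S/(S\N)}; S ∉ chart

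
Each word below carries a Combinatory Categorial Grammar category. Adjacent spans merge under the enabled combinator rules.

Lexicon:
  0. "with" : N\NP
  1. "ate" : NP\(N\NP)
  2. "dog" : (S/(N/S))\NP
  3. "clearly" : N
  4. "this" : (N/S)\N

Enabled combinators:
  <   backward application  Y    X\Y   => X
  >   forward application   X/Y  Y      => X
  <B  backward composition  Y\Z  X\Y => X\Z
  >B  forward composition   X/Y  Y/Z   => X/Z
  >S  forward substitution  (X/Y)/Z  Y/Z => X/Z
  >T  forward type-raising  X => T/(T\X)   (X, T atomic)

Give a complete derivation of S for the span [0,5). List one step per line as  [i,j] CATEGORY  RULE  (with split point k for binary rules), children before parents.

[0,1] N\NP  lex  "with"
[1,2] NP\(N\NP)  lex  "ate"
[0,2] NP  <  k=1
[2,3] (S/(N/S))\NP  lex  "dog"
[0,3] S/(N/S)  <  k=2
[3,4] N  lex  "clearly"
[4,5] (N/S)\N  lex  "this"
[3,5] N/S  <  k=4
[0,5] S  >  k=3

[0,5] S   >
  [0,3] S/(N/S)   <
    [0,2] NP   <
      [0,1] "with" : N\NP
      [1,2] "ate" : NP\(N\NP)
    [2,3] "dog" : (S/(N/S))\NP
  [3,5] N/S   <
    [3,4] "clearly" : N
    [4,5] "this" : (N/S)\N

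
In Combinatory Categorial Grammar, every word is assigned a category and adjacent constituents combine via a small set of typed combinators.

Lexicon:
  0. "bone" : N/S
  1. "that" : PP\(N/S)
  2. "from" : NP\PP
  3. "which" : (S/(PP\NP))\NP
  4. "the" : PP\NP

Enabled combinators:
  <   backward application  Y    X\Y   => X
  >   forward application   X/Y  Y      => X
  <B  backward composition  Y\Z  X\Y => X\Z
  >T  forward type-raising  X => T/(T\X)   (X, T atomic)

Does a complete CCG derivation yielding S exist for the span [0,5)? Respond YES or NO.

[0,5] S   >
  [0,4] S/(PP\NP)   <
    [0,3] NP   <
      [0,2] PP   <
        [0,1] "bone" : N/S
        [1,2] "that" : PP\(N/S)
      [2,3] "from" : NP\PP
    [3,4] "which" : (S/(PP\NP))\NP
  [4,5] "the" : PP\NP

YES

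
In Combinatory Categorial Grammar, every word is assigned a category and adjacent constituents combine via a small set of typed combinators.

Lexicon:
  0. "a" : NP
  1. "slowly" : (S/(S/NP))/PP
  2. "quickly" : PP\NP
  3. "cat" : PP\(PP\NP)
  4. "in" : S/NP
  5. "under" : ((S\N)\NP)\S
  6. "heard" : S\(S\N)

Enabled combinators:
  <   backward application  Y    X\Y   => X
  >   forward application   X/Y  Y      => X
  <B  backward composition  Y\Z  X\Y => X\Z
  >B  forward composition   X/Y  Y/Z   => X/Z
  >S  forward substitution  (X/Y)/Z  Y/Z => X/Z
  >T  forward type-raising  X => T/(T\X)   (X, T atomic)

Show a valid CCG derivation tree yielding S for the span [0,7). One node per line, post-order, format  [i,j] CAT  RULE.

[0,1] NP  lex  "a"
[1,2] (S/(S/NP))/PP  lex  "slowly"
[2,3] PP\NP  lex  "quickly"
[3,4] PP\(PP\NP)  lex  "cat"
[2,4] PP  <  k=3
[1,4] S/(S/NP)  >  k=2
[4,5] S/NP  lex  "in"
[1,5] S  >  k=4
[5,6] ((S\N)\NP)\S  lex  "under"
[1,6] (S\N)\NP  <  k=5
[0,6] S\N  <  k=1
[6,7] S\(S\N)  lex  "heard"
[0,7] S  <  k=6

[0,7] S   <
  [0,6] S\N   <
    [0,1] "a" : NP
    [1,6] (S\N)\NP   <
      [1,5] S   >
        [1,4] S/(S/NP)   >
          [1,2] "slowly" : (S/(S/NP))/PP
          [2,4] PP   <
            [2,3] "quickly" : PP\NP
            [3,4] "cat" : PP\(PP\NP)
        [4,5] "in" : S/NP
      [5,6] "under" : ((S\N)\NP)\S
  [6,7] "heard" : S\(S\N)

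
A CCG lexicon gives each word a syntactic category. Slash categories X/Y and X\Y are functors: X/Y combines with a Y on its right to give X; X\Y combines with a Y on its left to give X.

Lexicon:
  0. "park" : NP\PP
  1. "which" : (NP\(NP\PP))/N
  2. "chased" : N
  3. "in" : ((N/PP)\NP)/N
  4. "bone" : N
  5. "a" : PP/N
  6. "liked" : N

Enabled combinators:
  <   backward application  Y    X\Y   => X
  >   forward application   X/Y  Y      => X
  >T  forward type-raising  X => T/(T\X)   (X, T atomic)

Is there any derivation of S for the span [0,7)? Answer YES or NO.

NO

NP\PP (NP\(NP\PP))/N N ((N/PP)\NP)/N N PP/N N
CKY chart[0,7] = {N, N/(N\N), NP/(NP\N), PP/(PP\N), S/(S\N)}; S ∉ chart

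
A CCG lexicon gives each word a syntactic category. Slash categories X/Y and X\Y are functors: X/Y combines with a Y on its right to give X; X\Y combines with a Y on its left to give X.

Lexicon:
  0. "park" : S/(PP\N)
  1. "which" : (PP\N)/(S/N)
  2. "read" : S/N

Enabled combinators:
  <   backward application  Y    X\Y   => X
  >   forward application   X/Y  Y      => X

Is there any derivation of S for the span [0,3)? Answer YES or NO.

YES

[0,3] S   >
  [0,1] "park" : S/(PP\N)
  [1,3] PP\N   >
    [1,2] "which" : (PP\N)/(S/N)
    [2,3] "read" : S/N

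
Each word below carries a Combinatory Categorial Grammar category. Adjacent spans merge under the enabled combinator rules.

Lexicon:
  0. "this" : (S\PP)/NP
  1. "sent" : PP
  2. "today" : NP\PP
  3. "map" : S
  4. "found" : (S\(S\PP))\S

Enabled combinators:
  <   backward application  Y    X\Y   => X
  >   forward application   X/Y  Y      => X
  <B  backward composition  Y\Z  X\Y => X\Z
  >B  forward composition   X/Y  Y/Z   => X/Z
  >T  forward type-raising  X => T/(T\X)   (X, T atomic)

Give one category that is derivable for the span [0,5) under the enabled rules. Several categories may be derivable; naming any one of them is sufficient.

S

[0,5] S   <
  [0,3] S\PP   >
    [0,1] "this" : (S\PP)/NP
    [1,3] NP   >
      [1,2] NP/(NP\PP)   >T
        [1,2] "sent" : PP
      [2,3] "today" : NP\PP
  [3,5] S\(S\PP)   <
    [3,4] "map" : S
    [4,5] "found" : (S\(S\PP))\S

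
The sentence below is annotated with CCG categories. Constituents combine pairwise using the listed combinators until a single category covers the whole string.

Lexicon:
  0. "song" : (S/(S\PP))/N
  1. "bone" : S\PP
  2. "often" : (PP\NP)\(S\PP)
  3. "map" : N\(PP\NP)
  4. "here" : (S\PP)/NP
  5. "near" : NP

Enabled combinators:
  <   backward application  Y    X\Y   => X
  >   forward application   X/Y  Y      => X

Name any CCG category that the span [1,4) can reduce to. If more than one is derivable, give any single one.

N

[0,6] S   >
  [0,4] S/(S\PP)   >
    [0,1] "song" : (S/(S\PP))/N
    [1,4] N   <
      [1,3] PP\NP   <
        [1,2] "bone" : S\PP
        [2,3] "often" : (PP\NP)\(S\PP)
      [3,4] "map" : N\(PP\NP)
  [4,6] S\PP   >
    [4,5] "here" : (S\PP)/NP
    [5,6] "near" : NP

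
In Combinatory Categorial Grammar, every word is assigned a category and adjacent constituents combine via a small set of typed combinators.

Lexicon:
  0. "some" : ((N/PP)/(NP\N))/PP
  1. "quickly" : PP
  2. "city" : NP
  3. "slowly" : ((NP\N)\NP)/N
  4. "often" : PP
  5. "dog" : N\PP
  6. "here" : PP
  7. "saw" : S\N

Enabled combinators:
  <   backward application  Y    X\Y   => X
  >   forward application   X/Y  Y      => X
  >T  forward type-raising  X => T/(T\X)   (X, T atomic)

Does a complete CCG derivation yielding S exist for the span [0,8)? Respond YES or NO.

[0,8] S   <
  [0,7] N   >
    [0,6] N/PP   >
      [0,2] (N/PP)/(NP\N)   >
        [0,1] "some" : ((N/PP)/(NP\N))/PP
        [1,2] "quickly" : PP
      [2,6] NP\N   <
        [2,3] "city" : NP
        [3,6] (NP\N)\NP   >
          [3,4] "slowly" : ((NP\N)\NP)/N
          [4,6] N   <
            [4,5] "often" : PP
            [5,6] "dog" : N\PP
    [6,7] "here" : PP
  [7,8] "saw" : S\N

YES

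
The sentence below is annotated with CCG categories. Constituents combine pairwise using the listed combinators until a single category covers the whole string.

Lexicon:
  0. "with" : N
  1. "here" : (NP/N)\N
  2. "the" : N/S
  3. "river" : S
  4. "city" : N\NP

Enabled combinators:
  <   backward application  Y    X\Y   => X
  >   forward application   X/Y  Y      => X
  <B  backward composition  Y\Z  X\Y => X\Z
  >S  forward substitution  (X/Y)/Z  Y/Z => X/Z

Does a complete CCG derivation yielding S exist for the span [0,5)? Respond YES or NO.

NO

N (NP/N)\N N/S S N\NP
CKY chart[0,5] = {N}; S ∉ chart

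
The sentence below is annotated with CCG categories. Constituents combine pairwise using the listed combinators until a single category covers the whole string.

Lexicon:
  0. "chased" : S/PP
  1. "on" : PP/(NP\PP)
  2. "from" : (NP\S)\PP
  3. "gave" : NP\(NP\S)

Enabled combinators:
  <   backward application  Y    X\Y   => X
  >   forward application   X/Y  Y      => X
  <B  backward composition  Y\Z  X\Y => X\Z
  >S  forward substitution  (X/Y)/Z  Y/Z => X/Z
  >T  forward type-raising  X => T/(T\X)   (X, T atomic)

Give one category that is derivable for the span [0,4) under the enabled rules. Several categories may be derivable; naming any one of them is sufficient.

S

[0,4] S   >
  [0,1] "chased" : S/PP
  [1,4] PP   >
    [1,2] "on" : PP/(NP\PP)
    [2,4] NP\PP   <B
      [2,3] "from" : (NP\S)\PP
      [3,4] "gave" : NP\(NP\S)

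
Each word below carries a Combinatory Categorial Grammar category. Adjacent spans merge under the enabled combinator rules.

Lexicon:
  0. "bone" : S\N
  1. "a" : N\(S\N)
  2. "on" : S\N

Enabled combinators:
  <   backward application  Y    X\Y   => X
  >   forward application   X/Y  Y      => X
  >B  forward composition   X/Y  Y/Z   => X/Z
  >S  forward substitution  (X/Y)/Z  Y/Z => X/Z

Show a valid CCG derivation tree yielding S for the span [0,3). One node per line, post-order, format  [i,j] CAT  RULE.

[0,3] S   <
  [0,2] N   <
    [0,1] "bone" : S\N
    [1,2] "a" : N\(S\N)
  [2,3] "on" : S\N

[0,1] S\N  lex  "bone"
[1,2] N\(S\N)  lex  "a"
[0,2] N  <  k=1
[2,3] S\N  lex  "on"
[0,3] S  <  k=2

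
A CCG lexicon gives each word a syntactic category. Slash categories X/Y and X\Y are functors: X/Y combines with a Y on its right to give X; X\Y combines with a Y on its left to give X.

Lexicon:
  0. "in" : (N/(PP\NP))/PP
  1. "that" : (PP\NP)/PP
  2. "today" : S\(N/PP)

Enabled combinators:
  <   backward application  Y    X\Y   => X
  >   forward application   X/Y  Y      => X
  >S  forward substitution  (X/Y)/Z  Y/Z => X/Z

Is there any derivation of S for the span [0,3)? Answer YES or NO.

[0,3] S   <
  [0,2] N/PP   >S
    [0,1] "in" : (N/(PP\NP))/PP
    [1,2] "that" : (PP\NP)/PP
  [2,3] "today" : S\(N/PP)

YES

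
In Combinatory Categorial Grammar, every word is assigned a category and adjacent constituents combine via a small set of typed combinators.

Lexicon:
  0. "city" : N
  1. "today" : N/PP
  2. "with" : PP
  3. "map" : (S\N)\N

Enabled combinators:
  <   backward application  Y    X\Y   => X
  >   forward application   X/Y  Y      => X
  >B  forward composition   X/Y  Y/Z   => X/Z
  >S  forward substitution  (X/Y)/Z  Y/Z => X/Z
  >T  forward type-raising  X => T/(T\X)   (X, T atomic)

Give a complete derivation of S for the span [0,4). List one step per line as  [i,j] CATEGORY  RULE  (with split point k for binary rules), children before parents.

[0,1] N  lex  "city"
[0,1] S/(S\N)  >T
[1,2] N/PP  lex  "today"
[2,3] PP  lex  "with"
[1,3] N  >  k=2
[3,4] (S\N)\N  lex  "map"
[1,4] S\N  <  k=3
[0,4] S  >  k=1

[0,4] S   >
  [0,1] S/(S\N)   >T
    [0,1] "city" : N
  [1,4] S\N   <
    [1,3] N   >
      [1,2] "today" : N/PP
      [2,3] "with" : PP
    [3,4] "map" : (S\N)\N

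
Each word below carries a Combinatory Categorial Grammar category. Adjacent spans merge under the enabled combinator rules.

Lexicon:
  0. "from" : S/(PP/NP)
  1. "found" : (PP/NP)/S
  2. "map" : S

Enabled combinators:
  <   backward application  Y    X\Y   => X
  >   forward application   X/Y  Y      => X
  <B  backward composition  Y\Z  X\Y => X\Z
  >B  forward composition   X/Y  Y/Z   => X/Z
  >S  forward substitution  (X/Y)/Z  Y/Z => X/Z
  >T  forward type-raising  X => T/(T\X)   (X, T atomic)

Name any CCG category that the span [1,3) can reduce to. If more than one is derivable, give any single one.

[0,3] S   >
  [0,1] "from" : S/(PP/NP)
  [1,3] PP/NP   >
    [1,2] "found" : (PP/NP)/S
    [2,3] "map" : S

PP/NP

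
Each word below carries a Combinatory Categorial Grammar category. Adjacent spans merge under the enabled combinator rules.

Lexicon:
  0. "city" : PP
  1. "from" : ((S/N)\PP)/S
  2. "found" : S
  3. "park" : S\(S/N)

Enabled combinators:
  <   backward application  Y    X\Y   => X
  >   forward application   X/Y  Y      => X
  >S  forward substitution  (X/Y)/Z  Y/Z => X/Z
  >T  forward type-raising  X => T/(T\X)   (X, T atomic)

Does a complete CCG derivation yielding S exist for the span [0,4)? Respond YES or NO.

YES

[0,4] S   <
  [0,3] S/N   <
    [0,1] "city" : PP
    [1,3] (S/N)\PP   >
      [1,2] "from" : ((S/N)\PP)/S
      [2,3] "found" : S
  [3,4] "park" : S\(S/N)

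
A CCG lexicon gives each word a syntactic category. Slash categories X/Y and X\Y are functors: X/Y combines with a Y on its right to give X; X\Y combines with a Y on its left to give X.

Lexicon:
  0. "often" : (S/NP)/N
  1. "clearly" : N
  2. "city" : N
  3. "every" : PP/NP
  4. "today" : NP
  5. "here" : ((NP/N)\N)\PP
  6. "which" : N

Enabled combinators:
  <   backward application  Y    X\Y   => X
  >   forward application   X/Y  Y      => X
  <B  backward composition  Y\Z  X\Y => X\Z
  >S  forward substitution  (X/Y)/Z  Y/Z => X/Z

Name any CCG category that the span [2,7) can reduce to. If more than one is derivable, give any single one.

[0,7] S   >
  [0,2] S/NP   >
    [0,1] "often" : (S/NP)/N
    [1,2] "clearly" : N
  [2,7] NP   >
    [2,6] NP/N   <
      [2,3] "city" : N
      [3,6] (NP/N)\N   <
        [3,5] PP   >
          [3,4] "every" : PP/NP
          [4,5] "today" : NP
        [5,6] "here" : ((NP/N)\N)\PP
    [6,7] "which" : N

NP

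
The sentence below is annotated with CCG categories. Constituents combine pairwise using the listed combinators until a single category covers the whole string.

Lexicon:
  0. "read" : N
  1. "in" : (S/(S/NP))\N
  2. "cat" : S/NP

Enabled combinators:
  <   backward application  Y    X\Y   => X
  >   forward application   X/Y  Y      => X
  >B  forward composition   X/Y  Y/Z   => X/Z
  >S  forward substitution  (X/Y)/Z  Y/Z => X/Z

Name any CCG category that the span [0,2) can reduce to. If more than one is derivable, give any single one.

[0,3] S   >
  [0,2] S/(S/NP)   <
    [0,1] "read" : N
    [1,2] "in" : (S/(S/NP))\N
  [2,3] "cat" : S/NP

S/(S/NP)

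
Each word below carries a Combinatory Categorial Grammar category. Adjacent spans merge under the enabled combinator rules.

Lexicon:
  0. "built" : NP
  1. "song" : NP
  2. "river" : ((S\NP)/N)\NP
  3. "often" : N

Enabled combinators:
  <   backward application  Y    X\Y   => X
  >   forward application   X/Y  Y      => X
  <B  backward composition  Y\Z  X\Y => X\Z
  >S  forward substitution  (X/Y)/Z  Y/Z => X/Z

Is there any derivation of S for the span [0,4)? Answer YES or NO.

YES

[0,4] S   <
  [0,1] "built" : NP
  [1,4] S\NP   >
    [1,3] (S\NP)/N   <
      [1,2] "song" : NP
      [2,3] "river" : ((S\NP)/N)\NP
    [3,4] "often" : N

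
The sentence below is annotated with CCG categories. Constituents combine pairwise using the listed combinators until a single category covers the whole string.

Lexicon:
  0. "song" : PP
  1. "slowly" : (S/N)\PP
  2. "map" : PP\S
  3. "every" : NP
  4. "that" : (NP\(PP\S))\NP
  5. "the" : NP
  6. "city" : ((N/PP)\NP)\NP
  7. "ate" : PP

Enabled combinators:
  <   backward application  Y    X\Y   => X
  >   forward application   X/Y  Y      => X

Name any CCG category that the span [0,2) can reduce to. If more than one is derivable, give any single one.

[0,8] S   >
  [0,2] S/N   <
    [0,1] "song" : PP
    [1,2] "slowly" : (S/N)\PP
  [2,8] N   >
    [2,7] N/PP   <
      [2,5] NP   <
        [2,3] "map" : PP\S
        [3,5] NP\(PP\S)   <
          [3,4] "every" : NP
          [4,5] "that" : (NP\(PP\S))\NP
      [5,7] (N/PP)\NP   <
        [5,6] "the" : NP
        [6,7] "city" : ((N/PP)\NP)\NP
    [7,8] "ate" : PP

S/N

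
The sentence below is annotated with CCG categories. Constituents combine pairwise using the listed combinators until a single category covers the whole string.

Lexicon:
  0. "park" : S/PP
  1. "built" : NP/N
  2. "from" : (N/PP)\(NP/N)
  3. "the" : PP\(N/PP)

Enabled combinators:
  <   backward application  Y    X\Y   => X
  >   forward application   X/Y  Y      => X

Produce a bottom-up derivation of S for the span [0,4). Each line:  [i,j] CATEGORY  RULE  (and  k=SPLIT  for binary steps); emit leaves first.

[0,1] S/PP  lex  "park"
[1,2] NP/N  lex  "built"
[2,3] (N/PP)\(NP/N)  lex  "from"
[1,3] N/PP  <  k=2
[3,4] PP\(N/PP)  lex  "the"
[1,4] PP  <  k=3
[0,4] S  >  k=1

[0,4] S   >
  [0,1] "park" : S/PP
  [1,4] PP   <
    [1,3] N/PP   <
      [1,2] "built" : NP/N
      [2,3] "from" : (N/PP)\(NP/N)
    [3,4] "the" : PP\(N/PP)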